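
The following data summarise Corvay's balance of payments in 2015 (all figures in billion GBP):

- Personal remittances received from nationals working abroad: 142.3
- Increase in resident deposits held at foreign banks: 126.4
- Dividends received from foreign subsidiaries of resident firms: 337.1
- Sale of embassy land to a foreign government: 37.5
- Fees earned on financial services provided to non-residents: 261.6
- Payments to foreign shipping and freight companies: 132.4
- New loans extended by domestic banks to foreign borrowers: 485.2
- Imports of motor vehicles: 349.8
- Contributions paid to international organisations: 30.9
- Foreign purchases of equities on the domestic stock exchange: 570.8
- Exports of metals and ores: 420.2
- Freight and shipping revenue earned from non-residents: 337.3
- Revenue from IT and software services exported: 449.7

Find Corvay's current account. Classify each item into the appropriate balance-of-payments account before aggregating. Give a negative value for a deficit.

Goods: 420.2 - 349.8 = 70.4
Services: 261.6 - 132.4 + 449.7 + 337.3 = 916.2
Primary income: 337.1
Secondary income: 142.3 - 30.9 = 111.4
Current account = 70.4 + 916.2 + 337.1 + 111.4 = 1435.1
(Excluded from the current account — financial account: increase in resident deposits held at foreign banks 126.4, new loans extended by domestic banks to foreign borrowers 485.2, foreign purchases of equities on the domestic stock exchange 570.8; capital account: sale of embassy land to a foreign government 37.5.)

1435.1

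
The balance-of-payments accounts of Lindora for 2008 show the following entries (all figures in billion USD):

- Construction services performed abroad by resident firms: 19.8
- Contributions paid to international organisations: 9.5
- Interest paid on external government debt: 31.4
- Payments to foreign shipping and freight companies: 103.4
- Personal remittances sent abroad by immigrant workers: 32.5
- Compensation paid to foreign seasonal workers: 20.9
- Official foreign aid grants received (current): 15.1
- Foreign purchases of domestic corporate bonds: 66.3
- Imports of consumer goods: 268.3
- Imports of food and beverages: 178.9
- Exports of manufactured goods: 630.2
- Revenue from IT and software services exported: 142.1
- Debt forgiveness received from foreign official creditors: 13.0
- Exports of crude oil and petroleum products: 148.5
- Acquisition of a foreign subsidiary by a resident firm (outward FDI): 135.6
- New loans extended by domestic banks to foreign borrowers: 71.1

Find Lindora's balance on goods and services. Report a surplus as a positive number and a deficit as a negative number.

390.0

Goods: 630.2 - 268.3 + 148.5 - 178.9 = 331.5
Services: 19.8 + 142.1 - 103.4 = 58.5
Trade balance = 331.5 + 58.5 = 390.0
(Excluded from the trade balance — secondary income: contributions paid to international organisations 9.5, personal remittances sent abroad by immigrant workers 32.5, official foreign aid grants received (current) 15.1; primary income: interest paid on external government debt 31.4, compensation paid to foreign seasonal workers 20.9; financial account: foreign purchases of domestic corporate bonds 66.3, acquisition of a foreign subsidiary by a resident firm (outward FDI) 135.6, new loans extended by domestic banks to foreign borrowers 71.1; capital account: debt forgiveness received from foreign official creditors 13.0.)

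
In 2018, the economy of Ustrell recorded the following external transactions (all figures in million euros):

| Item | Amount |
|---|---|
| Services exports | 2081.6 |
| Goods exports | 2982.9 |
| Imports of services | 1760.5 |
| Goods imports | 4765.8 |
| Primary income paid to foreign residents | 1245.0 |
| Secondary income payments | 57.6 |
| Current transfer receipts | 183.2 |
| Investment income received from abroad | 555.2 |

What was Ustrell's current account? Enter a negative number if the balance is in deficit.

Goods balance = 2982.9 - 4765.8 = -1782.9
Services balance = 2081.6 - 1760.5 = 321.1
Trade balance (goods + services) = -1782.9 + 321.1 = -1461.8
Net primary income = 555.2 - 1245.0 = -689.8
Net secondary income = 183.2 - 57.6 = 125.6
Current account = -1461.8 + (-689.8) + 125.6 = -2026.0

-2026.0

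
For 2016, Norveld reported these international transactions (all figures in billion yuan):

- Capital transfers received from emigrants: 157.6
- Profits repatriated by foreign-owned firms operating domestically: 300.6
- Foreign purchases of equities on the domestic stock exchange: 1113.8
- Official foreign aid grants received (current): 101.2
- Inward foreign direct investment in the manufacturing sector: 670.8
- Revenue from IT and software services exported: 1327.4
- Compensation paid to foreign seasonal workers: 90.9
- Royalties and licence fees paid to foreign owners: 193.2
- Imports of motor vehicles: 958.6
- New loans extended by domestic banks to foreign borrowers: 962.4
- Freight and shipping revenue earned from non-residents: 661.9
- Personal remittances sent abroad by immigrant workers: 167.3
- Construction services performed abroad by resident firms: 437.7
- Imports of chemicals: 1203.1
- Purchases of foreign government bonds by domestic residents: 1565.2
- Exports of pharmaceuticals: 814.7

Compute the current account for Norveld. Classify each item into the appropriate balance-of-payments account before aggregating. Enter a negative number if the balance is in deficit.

429.2

Goods: 814.7 - 958.6 - 1203.1 = -1347.0
Services: 661.9 + 1327.4 - 193.2 + 437.7 = 2233.8
Primary income: -300.6 - 90.9 = -391.5
Secondary income: 101.2 - 167.3 = -66.1
Current account = (-1347.0) + 2233.8 + (-391.5) + (-66.1) = 429.2
(Excluded from the current account — capital account: capital transfers received from emigrants 157.6; financial account: foreign purchases of equities on the domestic stock exchange 1113.8, inward foreign direct investment in the manufacturing sector 670.8, new loans extended by domestic banks to foreign borrowers 962.4, purchases of foreign government bonds by domestic residents 1565.2.)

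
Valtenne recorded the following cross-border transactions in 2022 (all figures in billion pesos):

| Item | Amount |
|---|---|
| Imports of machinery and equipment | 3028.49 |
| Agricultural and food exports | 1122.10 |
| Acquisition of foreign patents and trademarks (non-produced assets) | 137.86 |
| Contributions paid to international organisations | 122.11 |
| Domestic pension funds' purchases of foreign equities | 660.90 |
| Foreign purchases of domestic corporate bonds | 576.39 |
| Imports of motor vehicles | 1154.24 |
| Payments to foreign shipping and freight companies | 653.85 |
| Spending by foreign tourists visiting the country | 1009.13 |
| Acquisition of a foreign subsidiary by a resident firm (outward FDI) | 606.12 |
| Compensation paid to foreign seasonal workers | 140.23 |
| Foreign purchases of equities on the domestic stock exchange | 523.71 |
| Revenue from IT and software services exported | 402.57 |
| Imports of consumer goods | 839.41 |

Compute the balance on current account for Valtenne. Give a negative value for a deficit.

Goods: -839.41 - 1154.24 - 3028.49 + 1122.10 = -3900.04
Services: 1009.13 - 653.85 + 402.57 = 757.85
Primary income: -140.23
Secondary income: -122.11
Current account = (-3900.04) + 757.85 + (-140.23) + (-122.11) = -3404.53
(Excluded from the current account — capital account: acquisition of foreign patents and trademarks (non-produced assets) 137.86; financial account: domestic pension funds' purchases of foreign equities 660.90, foreign purchases of domestic corporate bonds 576.39, acquisition of a foreign subsidiary by a resident firm (outward FDI) 606.12, foreign purchases of equities on the domestic stock exchange 523.71.)

-3404.53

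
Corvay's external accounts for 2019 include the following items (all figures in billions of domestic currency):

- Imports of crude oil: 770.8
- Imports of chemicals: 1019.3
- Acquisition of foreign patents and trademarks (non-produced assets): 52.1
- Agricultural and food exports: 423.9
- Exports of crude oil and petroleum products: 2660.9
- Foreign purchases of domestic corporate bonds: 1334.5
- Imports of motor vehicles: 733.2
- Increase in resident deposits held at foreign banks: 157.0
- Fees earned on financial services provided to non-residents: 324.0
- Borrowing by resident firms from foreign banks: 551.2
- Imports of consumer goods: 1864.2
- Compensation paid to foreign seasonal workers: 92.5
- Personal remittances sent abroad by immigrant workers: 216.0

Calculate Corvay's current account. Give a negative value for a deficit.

Goods: -1019.3 + 423.9 - 733.2 - 770.8 - 1864.2 + 2660.9 = -1302.7
Services: 324.0
Primary income: -92.5
Secondary income: -216.0
Current account = (-1302.7) + 324.0 + (-92.5) + (-216.0) = -1287.2
(Excluded from the current account — capital account: acquisition of foreign patents and trademarks (non-produced assets) 52.1; financial account: foreign purchases of domestic corporate bonds 1334.5, increase in resident deposits held at foreign banks 157.0, borrowing by resident firms from foreign banks 551.2.)

-1287.2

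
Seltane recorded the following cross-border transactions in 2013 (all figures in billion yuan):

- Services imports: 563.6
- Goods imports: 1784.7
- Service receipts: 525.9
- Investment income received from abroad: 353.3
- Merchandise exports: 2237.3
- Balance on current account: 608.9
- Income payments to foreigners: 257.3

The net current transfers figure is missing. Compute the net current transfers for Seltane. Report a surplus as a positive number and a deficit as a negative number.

Current account = goods balance + services balance + net primary income + net secondary income
Sum of the known components = 510.9
Net current transfers = CA - (known components) = 608.9 - 510.9 = 98.0

98.0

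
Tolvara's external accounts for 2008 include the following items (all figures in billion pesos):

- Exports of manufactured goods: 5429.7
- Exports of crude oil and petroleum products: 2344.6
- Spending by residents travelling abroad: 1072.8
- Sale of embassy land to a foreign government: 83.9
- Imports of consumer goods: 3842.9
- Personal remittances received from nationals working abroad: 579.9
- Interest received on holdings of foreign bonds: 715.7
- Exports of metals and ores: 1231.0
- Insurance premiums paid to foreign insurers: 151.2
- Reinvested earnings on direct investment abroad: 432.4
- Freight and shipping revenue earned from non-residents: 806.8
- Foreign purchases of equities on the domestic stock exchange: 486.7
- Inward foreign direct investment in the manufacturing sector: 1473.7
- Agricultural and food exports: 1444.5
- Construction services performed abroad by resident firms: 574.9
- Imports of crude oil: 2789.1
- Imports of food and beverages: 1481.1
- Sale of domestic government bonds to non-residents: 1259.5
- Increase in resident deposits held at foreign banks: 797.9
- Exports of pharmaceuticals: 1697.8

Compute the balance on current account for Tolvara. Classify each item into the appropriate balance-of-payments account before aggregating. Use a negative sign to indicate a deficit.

5920.2

Goods: -1481.1 + 1231.0 - 3842.9 + 2344.6 + 5429.7 - 2789.1 + 1697.8 + 1444.5 = 4034.5
Services: 574.9 - 151.2 + 806.8 - 1072.8 = 157.7
Primary income: 715.7 + 432.4 = 1148.1
Secondary income: 579.9
Current account = 4034.5 + 157.7 + 1148.1 + 579.9 = 5920.2
(Excluded from the current account — capital account: sale of embassy land to a foreign government 83.9; financial account: foreign purchases of equities on the domestic stock exchange 486.7, inward foreign direct investment in the manufacturing sector 1473.7, sale of domestic government bonds to non-residents 1259.5, increase in resident deposits held at foreign banks 797.9.)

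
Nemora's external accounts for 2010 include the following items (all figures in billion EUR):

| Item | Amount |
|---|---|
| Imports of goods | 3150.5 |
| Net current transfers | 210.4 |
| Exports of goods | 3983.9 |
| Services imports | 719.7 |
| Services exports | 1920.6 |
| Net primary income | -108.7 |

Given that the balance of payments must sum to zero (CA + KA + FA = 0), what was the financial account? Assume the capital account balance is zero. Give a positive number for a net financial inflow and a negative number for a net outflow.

Goods balance = 3983.9 - 3150.5 = 833.4
Services balance = 1920.6 - 719.7 = 1200.9
Trade balance (goods + services) = 833.4 + 1200.9 = 2034.3
Net primary income = -108.7
Net secondary income = 210.4
Current account = 2034.3 + (-108.7) + 210.4 = 2136.0
Financial account = -(2136.0) = -2136.0

-2136.0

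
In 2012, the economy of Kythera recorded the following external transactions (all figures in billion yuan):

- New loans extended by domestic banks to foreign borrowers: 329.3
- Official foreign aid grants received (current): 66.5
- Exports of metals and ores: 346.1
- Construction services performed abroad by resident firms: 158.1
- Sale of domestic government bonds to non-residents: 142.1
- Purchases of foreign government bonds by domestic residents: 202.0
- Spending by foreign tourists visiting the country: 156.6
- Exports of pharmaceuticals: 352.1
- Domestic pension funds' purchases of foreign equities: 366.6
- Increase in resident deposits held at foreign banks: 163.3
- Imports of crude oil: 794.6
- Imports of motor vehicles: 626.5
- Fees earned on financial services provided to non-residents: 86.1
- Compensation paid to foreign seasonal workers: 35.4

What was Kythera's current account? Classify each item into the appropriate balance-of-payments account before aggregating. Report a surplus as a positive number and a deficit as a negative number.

-291.0

Goods: -794.6 + 346.1 + 352.1 - 626.5 = -722.9
Services: 156.6 + 158.1 + 86.1 = 400.8
Primary income: -35.4
Secondary income: 66.5
Current account = (-722.9) + 400.8 + (-35.4) + 66.5 = -291.0
(Excluded from the current account — financial account: new loans extended by domestic banks to foreign borrowers 329.3, sale of domestic government bonds to non-residents 142.1, purchases of foreign government bonds by domestic residents 202.0, domestic pension funds' purchases of foreign equities 366.6, increase in resident deposits held at foreign banks 163.3.)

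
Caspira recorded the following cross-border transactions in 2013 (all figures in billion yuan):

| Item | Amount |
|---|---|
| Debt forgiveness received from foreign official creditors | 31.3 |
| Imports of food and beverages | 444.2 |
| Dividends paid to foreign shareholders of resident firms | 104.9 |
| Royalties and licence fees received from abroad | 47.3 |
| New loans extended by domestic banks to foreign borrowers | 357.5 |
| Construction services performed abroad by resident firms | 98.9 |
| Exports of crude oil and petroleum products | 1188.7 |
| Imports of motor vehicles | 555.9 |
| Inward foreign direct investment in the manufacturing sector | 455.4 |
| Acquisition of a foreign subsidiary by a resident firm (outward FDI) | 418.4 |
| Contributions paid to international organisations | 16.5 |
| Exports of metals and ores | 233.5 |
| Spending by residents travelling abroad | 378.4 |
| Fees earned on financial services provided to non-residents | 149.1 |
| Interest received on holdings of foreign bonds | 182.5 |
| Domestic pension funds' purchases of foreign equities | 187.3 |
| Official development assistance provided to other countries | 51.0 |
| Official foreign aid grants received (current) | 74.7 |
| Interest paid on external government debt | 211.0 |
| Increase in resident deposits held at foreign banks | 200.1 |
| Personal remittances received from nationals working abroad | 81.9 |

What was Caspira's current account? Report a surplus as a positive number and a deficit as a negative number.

294.7

Goods: 1188.7 + 233.5 - 444.2 - 555.9 = 422.1
Services: 98.9 + 47.3 + 149.1 - 378.4 = -83.1
Primary income: 182.5 - 211.0 - 104.9 = -133.4
Secondary income: 74.7 - 16.5 - 51.0 + 81.9 = 89.1
Current account = 422.1 + (-83.1) + (-133.4) + 89.1 = 294.7
(Excluded from the current account — capital account: debt forgiveness received from foreign official creditors 31.3; financial account: new loans extended by domestic banks to foreign borrowers 357.5, inward foreign direct investment in the manufacturing sector 455.4, acquisition of a foreign subsidiary by a resident firm (outward FDI) 418.4, domestic pension funds' purchases of foreign equities 187.3, increase in resident deposits held at foreign banks 200.1.)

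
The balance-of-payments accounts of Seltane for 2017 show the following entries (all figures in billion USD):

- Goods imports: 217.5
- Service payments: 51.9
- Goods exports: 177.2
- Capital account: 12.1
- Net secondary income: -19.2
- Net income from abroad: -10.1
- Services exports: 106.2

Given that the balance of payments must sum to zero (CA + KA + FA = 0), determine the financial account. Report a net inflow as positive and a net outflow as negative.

3.2

Goods balance = 177.2 - 217.5 = -40.3
Services balance = 106.2 - 51.9 = 54.3
Trade balance (goods + services) = -40.3 + 54.3 = 14.0
Net primary income = -10.1
Net secondary income = -19.2
Current account = 14.0 + (-10.1) + (-19.2) = -15.3
Financial account = -(-15.3 + 12.1) = 3.2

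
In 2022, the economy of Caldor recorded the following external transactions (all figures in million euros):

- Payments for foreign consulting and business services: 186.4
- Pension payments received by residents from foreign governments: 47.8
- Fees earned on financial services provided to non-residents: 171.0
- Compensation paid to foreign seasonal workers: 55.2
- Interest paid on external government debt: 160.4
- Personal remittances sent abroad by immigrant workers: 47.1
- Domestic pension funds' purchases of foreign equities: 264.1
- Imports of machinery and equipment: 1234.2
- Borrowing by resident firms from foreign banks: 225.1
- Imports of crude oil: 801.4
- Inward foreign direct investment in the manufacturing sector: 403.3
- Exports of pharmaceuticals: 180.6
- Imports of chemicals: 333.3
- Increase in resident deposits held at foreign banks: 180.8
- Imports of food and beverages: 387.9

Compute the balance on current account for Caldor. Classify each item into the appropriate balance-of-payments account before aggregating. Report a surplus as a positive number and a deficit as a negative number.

Goods: 180.6 - 1234.2 - 387.9 - 333.3 - 801.4 = -2576.2
Services: -186.4 + 171.0 = -15.4
Primary income: -160.4 - 55.2 = -215.6
Secondary income: 47.8 - 47.1 = 0.7
Current account = (-2576.2) + (-15.4) + (-215.6) + 0.7 = -2806.5
(Excluded from the current account — financial account: domestic pension funds' purchases of foreign equities 264.1, borrowing by resident firms from foreign banks 225.1, inward foreign direct investment in the manufacturing sector 403.3, increase in resident deposits held at foreign banks 180.8.)

-2806.5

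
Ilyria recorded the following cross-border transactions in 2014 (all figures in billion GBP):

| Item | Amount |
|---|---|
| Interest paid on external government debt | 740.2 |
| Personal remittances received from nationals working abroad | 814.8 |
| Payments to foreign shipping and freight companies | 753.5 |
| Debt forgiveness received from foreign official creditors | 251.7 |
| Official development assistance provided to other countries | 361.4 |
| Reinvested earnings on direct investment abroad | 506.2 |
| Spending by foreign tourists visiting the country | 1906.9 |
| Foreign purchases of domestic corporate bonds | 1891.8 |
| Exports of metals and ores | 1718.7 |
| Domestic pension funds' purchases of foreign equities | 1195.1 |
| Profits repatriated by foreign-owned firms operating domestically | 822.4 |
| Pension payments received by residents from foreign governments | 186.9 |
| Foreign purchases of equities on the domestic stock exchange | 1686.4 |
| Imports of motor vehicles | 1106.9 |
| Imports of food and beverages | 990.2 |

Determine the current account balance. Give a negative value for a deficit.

Goods: -1106.9 + 1718.7 - 990.2 = -378.4
Services: 1906.9 - 753.5 = 1153.4
Primary income: -740.2 - 822.4 + 506.2 = -1056.4
Secondary income: 814.8 - 361.4 + 186.9 = 640.3
Current account = (-378.4) + 1153.4 + (-1056.4) + 640.3 = 358.9
(Excluded from the current account — capital account: debt forgiveness received from foreign official creditors 251.7; financial account: foreign purchases of domestic corporate bonds 1891.8, domestic pension funds' purchases of foreign equities 1195.1, foreign purchases of equities on the domestic stock exchange 1686.4.)

358.9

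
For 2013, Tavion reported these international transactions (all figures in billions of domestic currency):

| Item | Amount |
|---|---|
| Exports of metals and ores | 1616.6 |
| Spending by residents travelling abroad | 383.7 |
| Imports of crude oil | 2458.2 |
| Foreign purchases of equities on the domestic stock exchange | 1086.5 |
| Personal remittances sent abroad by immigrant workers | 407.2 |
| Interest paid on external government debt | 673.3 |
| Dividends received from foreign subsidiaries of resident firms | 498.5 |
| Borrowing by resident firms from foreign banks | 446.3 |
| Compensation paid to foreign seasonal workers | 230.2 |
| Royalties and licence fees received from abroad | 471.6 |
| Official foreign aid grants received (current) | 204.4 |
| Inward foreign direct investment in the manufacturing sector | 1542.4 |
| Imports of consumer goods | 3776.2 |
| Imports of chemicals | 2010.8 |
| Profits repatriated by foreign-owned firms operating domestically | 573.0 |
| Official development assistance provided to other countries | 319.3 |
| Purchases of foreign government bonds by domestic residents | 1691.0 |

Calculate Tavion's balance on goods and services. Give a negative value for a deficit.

-6540.7

Goods: -2010.8 + 1616.6 - 3776.2 - 2458.2 = -6628.6
Services: -383.7 + 471.6 = 87.9
Trade balance = -6628.6 + 87.9 = -6540.7
(Excluded from the trade balance — financial account: foreign purchases of equities on the domestic stock exchange 1086.5, borrowing by resident firms from foreign banks 446.3, inward foreign direct investment in the manufacturing sector 1542.4, purchases of foreign government bonds by domestic residents 1691.0; secondary income: personal remittances sent abroad by immigrant workers 407.2, official foreign aid grants received (current) 204.4, official development assistance provided to other countries 319.3; primary income: interest paid on external government debt 673.3, dividends received from foreign subsidiaries of resident firms 498.5, compensation paid to foreign seasonal workers 230.2, profits repatriated by foreign-owned firms operating domestically 573.0.)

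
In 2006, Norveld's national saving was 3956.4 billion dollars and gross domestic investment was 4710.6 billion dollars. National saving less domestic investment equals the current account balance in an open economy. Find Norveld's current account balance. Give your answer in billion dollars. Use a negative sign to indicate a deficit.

-754.2

CA = S - I = 3956.4 - 4710.6 = -754.2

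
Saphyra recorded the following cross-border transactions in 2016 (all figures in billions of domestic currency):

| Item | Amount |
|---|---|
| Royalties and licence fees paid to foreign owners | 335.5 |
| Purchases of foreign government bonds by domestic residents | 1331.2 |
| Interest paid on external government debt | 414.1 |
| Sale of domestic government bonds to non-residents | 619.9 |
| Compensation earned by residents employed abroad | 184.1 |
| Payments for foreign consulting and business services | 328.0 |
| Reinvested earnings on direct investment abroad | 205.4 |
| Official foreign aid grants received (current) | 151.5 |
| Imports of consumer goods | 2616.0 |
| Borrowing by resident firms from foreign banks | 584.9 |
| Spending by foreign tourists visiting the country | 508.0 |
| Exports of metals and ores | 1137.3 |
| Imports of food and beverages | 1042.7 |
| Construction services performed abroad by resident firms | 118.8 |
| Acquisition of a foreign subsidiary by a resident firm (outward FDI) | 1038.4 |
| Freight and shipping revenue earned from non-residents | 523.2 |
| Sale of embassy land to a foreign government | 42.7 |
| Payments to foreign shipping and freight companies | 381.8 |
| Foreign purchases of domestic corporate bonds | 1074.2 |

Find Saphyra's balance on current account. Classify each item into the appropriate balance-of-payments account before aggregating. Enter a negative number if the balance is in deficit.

Goods: 1137.3 - 2616.0 - 1042.7 = -2521.4
Services: 118.8 - 328.0 + 508.0 - 381.8 + 523.2 - 335.5 = 104.7
Primary income: 205.4 - 414.1 + 184.1 = -24.6
Secondary income: 151.5
Current account = (-2521.4) + 104.7 + (-24.6) + 151.5 = -2289.8
(Excluded from the current account — financial account: purchases of foreign government bonds by domestic residents 1331.2, sale of domestic government bonds to non-residents 619.9, borrowing by resident firms from foreign banks 584.9, acquisition of a foreign subsidiary by a resident firm (outward FDI) 1038.4, foreign purchases of domestic corporate bonds 1074.2; capital account: sale of embassy land to a foreign government 42.7.)

-2289.8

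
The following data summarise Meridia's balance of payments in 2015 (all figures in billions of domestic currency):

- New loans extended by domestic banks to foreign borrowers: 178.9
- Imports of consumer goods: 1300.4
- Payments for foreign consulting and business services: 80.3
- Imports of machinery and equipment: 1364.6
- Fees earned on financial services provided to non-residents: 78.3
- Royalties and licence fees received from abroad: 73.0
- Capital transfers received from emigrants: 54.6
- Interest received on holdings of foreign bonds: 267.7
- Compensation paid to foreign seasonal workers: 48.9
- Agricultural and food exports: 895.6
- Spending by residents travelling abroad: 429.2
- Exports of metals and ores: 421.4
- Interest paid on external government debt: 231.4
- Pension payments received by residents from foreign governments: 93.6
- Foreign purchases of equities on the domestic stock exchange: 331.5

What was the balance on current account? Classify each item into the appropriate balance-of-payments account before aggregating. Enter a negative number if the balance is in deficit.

-1625.2

Goods: -1300.4 + 421.4 - 1364.6 + 895.6 = -1348.0
Services: -429.2 + 78.3 - 80.3 + 73.0 = -358.2
Primary income: -231.4 - 48.9 + 267.7 = -12.6
Secondary income: 93.6
Current account = (-1348.0) + (-358.2) + (-12.6) + 93.6 = -1625.2
(Excluded from the current account — financial account: new loans extended by domestic banks to foreign borrowers 178.9, foreign purchases of equities on the domestic stock exchange 331.5; capital account: capital transfers received from emigrants 54.6.)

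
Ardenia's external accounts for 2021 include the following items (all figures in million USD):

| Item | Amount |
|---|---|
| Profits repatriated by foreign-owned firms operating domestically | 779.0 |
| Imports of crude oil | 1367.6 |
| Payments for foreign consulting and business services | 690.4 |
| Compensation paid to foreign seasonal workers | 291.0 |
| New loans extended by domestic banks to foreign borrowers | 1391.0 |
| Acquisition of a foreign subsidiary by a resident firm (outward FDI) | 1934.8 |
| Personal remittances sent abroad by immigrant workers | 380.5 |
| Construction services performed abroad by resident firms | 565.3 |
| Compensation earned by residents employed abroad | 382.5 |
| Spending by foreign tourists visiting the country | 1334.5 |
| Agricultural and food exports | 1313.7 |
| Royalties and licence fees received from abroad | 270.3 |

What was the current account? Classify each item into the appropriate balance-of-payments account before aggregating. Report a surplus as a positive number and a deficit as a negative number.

Goods: 1313.7 - 1367.6 = -53.9
Services: 565.3 + 1334.5 - 690.4 + 270.3 = 1479.7
Primary income: -779.0 + 382.5 - 291.0 = -687.5
Secondary income: -380.5
Current account = (-53.9) + 1479.7 + (-687.5) + (-380.5) = 357.8
(Excluded from the current account — financial account: new loans extended by domestic banks to foreign borrowers 1391.0, acquisition of a foreign subsidiary by a resident firm (outward FDI) 1934.8.)

357.8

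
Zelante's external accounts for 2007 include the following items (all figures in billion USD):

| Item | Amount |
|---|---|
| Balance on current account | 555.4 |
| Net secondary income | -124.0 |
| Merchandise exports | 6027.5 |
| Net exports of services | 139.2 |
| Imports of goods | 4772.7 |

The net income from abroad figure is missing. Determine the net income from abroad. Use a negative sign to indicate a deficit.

Current account = goods balance + services balance + net primary income + net secondary income
Sum of the known components = 1270.0
Net income from abroad = CA - (known components) = 555.4 - 1270.0 = -714.6

-714.6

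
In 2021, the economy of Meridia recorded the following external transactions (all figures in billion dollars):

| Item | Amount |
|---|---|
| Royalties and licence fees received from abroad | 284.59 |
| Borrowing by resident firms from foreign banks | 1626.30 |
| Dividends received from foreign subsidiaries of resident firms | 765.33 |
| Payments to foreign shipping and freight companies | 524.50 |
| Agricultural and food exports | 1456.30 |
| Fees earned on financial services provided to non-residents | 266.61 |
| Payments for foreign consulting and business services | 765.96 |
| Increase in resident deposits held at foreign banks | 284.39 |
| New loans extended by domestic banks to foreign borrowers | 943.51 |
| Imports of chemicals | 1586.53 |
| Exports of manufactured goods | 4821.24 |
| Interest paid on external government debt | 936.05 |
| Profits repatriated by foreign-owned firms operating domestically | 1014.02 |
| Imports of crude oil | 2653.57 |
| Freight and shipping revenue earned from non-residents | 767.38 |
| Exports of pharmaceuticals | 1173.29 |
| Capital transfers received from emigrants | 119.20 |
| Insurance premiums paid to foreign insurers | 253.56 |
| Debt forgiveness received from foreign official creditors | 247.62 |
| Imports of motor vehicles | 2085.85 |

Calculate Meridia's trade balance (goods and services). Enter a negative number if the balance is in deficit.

Goods: -2653.57 - 2085.85 + 1456.30 + 4821.24 - 1586.53 + 1173.29 = 1124.88
Services: 266.61 - 765.96 + 767.38 + 284.59 - 524.50 - 253.56 = -225.44
Trade balance = 1124.88 + (-225.44) = 899.44
(Excluded from the trade balance — financial account: borrowing by resident firms from foreign banks 1626.30, increase in resident deposits held at foreign banks 284.39, new loans extended by domestic banks to foreign borrowers 943.51; primary income: dividends received from foreign subsidiaries of resident firms 765.33, interest paid on external government debt 936.05, profits repatriated by foreign-owned firms operating domestically 1014.02; capital account: capital transfers received from emigrants 119.20, debt forgiveness received from foreign official creditors 247.62.)

899.44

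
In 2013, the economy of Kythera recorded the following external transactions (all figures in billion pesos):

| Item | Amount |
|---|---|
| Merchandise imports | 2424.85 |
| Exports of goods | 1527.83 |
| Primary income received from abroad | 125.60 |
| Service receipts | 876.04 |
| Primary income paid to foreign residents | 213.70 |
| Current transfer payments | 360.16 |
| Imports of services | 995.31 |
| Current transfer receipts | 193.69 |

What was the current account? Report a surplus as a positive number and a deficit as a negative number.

Goods balance = 1527.83 - 2424.85 = -897.02
Services balance = 876.04 - 995.31 = -119.27
Trade balance (goods + services) = -897.02 + (-119.27) = -1016.29
Net primary income = 125.60 - 213.70 = -88.10
Net secondary income = 193.69 - 360.16 = -166.47
Current account = -1016.29 + (-88.10) + (-166.47) = -1270.86

-1270.86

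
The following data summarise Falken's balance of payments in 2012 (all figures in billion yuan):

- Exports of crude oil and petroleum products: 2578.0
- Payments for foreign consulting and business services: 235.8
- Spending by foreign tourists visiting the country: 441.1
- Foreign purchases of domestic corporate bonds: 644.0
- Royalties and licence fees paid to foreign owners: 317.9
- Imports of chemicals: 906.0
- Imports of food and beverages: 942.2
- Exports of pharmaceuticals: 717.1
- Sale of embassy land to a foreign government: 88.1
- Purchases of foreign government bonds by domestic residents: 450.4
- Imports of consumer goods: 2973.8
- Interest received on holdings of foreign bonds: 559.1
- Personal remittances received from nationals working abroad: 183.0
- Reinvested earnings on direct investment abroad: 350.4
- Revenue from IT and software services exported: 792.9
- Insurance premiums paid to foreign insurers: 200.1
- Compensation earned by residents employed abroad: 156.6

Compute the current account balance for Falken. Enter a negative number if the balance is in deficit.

Goods: 717.1 - 906.0 + 2578.0 - 942.2 - 2973.8 = -1526.9
Services: -200.1 - 235.8 - 317.9 + 441.1 + 792.9 = 480.2
Primary income: 156.6 + 559.1 + 350.4 = 1066.1
Secondary income: 183.0
Current account = (-1526.9) + 480.2 + 1066.1 + 183.0 = 202.4
(Excluded from the current account — financial account: foreign purchases of domestic corporate bonds 644.0, purchases of foreign government bonds by domestic residents 450.4; capital account: sale of embassy land to a foreign government 88.1.)

202.4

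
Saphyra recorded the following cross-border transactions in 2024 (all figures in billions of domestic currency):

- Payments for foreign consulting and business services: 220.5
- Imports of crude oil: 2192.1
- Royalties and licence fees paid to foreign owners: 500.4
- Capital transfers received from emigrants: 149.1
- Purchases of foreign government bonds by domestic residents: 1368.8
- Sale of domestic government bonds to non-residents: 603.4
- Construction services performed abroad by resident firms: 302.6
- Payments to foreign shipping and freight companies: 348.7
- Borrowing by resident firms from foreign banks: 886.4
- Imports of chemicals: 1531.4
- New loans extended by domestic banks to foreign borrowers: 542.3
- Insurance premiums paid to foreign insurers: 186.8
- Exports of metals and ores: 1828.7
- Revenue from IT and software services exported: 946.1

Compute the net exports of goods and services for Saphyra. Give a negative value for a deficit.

Goods: -2192.1 + 1828.7 - 1531.4 = -1894.8
Services: 302.6 - 186.8 - 500.4 - 348.7 + 946.1 - 220.5 = -7.7
Trade balance = -1894.8 + (-7.7) = -1902.5
(Excluded from the trade balance — capital account: capital transfers received from emigrants 149.1; financial account: purchases of foreign government bonds by domestic residents 1368.8, sale of domestic government bonds to non-residents 603.4, borrowing by resident firms from foreign banks 886.4, new loans extended by domestic banks to foreign borrowers 542.3.)

-1902.5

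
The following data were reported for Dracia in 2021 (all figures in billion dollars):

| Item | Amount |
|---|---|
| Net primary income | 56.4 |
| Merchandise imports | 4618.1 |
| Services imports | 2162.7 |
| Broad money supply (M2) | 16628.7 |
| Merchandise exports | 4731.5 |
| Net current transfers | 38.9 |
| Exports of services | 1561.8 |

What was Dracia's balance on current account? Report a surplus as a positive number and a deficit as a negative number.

Goods balance = 4731.5 - 4618.1 = 113.4
Services balance = 1561.8 - 2162.7 = -600.9
Trade balance (goods + services) = 113.4 + (-600.9) = -487.5
Net primary income = 56.4
Net secondary income = 38.9
Current account = -487.5 + 56.4 + 38.9 = -392.2

-392.2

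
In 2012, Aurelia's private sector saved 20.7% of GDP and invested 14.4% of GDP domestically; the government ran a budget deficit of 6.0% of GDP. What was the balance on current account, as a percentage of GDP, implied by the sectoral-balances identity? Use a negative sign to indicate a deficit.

0.3

By the sectoral-balances identity, CA = (S_private - I) + (T - G).
Private balance = 20.7 - 14.4 = 6.3
Government balance (T - G) = -6.0
CA = 6.3 + (-6.0) = 0.3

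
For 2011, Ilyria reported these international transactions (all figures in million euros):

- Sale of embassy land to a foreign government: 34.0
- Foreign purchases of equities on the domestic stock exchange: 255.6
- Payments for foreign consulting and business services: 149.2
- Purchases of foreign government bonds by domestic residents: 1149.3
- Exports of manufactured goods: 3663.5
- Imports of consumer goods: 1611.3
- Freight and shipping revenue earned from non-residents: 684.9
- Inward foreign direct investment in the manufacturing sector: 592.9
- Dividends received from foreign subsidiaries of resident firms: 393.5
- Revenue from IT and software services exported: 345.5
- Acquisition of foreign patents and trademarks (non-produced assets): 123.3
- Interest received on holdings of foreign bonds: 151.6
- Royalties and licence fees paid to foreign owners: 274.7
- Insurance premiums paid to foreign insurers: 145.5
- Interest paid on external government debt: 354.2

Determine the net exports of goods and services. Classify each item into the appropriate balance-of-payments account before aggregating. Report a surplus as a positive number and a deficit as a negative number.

Goods: -1611.3 + 3663.5 = 2052.2
Services: -274.7 - 145.5 + 684.9 + 345.5 - 149.2 = 461.0
Trade balance = 2052.2 + 461.0 = 2513.2
(Excluded from the trade balance — capital account: sale of embassy land to a foreign government 34.0, acquisition of foreign patents and trademarks (non-produced assets) 123.3; financial account: foreign purchases of equities on the domestic stock exchange 255.6, purchases of foreign government bonds by domestic residents 1149.3, inward foreign direct investment in the manufacturing sector 592.9; primary income: dividends received from foreign subsidiaries of resident firms 393.5, interest received on holdings of foreign bonds 151.6, interest paid on external government debt 354.2.)

2513.2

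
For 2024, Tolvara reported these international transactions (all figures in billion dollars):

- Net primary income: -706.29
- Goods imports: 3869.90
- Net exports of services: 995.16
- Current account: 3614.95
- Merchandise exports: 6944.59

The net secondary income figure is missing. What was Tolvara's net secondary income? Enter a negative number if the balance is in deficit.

251.39

Current account = goods balance + services balance + net primary income + net secondary income
Sum of the known components = 3363.56
Net secondary income = CA - (known components) = 3614.95 - 3363.56 = 251.39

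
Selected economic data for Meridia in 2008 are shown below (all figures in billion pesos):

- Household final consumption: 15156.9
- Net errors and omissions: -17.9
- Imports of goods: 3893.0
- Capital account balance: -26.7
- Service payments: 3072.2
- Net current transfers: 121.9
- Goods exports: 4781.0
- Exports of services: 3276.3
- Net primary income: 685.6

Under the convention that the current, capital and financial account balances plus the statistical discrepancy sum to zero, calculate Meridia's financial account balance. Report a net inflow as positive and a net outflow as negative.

Goods balance = 4781.0 - 3893.0 = 888.0
Services balance = 3276.3 - 3072.2 = 204.1
Trade balance (goods + services) = 888.0 + 204.1 = 1092.1
Net primary income = 685.6
Net secondary income = 121.9
Current account = 1092.1 + 685.6 + 121.9 = 1899.6
Financial account = -(1899.6 + (-26.7) + (-17.9)) = -1855.0

-1855.0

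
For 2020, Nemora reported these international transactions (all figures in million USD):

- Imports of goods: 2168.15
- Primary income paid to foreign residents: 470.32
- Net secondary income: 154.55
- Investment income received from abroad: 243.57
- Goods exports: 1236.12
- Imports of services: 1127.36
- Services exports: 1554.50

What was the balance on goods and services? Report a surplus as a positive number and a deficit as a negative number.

Goods balance = 1236.12 - 2168.15 = -932.03
Services balance = 1554.50 - 1127.36 = 427.14
Trade balance (goods + services) = -932.03 + 427.14 = -504.89

-504.89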